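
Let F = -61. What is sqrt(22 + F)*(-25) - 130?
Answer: -130 - 25*I*sqrt(39) ≈ -130.0 - 156.13*I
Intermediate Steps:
sqrt(22 + F)*(-25) - 130 = sqrt(22 - 61)*(-25) - 130 = sqrt(-39)*(-25) - 130 = (I*sqrt(39))*(-25) - 130 = -25*I*sqrt(39) - 130 = -130 - 25*I*sqrt(39)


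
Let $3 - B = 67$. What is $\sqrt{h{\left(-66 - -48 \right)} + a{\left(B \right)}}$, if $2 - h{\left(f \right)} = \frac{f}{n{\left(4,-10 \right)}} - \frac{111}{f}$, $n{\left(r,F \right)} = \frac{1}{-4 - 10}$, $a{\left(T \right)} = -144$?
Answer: $\frac{49 i \sqrt{6}}{6} \approx 20.004 i$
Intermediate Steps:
$B = -64$ ($B = 3 - 67 = -64$)
$n{\left(r,F \right)} = - \frac{1}{14}$ ($n{\left(r,F \right)} = \frac{1}{-14} = - \frac{1}{14}$)
$h{\left(f \right)} = 2 + 14 f + \frac{111}{f}$ ($h{\left(f \right)} = 2 - \left(\frac{f}{- \frac{1}{14}} - \frac{111}{f}\right) = 2 - \left(f \left(-14\right) - \frac{111}{f}\right) = 2 - \left(- 14 f - \frac{111}{f}\right) = 2 - \left(- \frac{111}{f} - 14 f\right) = 2 + \left(14 f + \frac{111}{f}\right) = 2 + 14 f + \frac{111}{f}$)
$\sqrt{h{\left(-66 - -48 \right)} + a{\left(B \right)}} = \sqrt{\left(2 + 14 \left(-66 - -48\right) + \frac{111}{-66 - -48}\right) - 144} = \sqrt{\left(2 + 14 \left(-66 + 48\right) + \frac{111}{-66 + 48}\right) - 144} = \sqrt{\left(2 + 14 \left(-18\right) + \frac{111}{-18}\right) - 144} = \sqrt{\left(2 - 252 + 111 \left(- \frac{1}{18}\right)\right) - 144} = \sqrt{\left(2 - 252 - \frac{37}{6}\right) - 144} = \sqrt{- \frac{1537}{6} - 144} = \sqrt{- \frac{2401}{6}} = \frac{49 i \sqrt{6}}{6}$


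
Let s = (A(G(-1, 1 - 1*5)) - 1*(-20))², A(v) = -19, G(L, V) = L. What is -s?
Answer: -1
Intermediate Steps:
s = 1 (s = (-19 - 1*(-20))² = (-19 + 20)² = 1² = 1)
-s = -1*1 = -1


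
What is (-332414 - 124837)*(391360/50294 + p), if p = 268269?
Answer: -3084778129322973/25147 ≈ -1.2267e+11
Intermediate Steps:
(-332414 - 124837)*(391360/50294 + p) = (-332414 - 124837)*(391360/50294 + 268269) = -457251*(391360*(1/50294) + 268269) = -457251*(195680/25147 + 268269) = -457251*6746356223/25147 = -3084778129322973/25147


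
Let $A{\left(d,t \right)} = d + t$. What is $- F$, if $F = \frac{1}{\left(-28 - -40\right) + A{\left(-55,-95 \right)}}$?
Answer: $\frac{1}{138} \approx 0.0072464$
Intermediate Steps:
$F = - \frac{1}{138}$ ($F = \frac{1}{\left(-28 - -40\right) - 150} = \frac{1}{\left(-28 + 40\right) - 150} = \frac{1}{12 - 150} = \frac{1}{-138} = - \frac{1}{138} \approx -0.0072464$)
$- F = \left(-1\right) \left(- \frac{1}{138}\right) = \frac{1}{138}$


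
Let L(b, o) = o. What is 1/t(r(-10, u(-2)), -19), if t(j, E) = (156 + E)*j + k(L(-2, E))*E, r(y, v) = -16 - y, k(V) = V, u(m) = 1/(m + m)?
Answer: -1/461 ≈ -0.0021692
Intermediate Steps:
u(m) = 1/(2*m)
t(j, E) = E**2 + j*(156 + E) (t(j, E) = (156 + E)*j + E*E = j*(156 + E) + E**2 = E**2 + j*(156 + E))
1/t(r(-10, u(-2)), -19) = 1/((-19)**2 + 156*(-16 - 1*(-10)) - 19*(-16 - 1*(-10))) = 1/(361 + 156*(-16 + 10) - 19*(-16 + 10)) = 1/(361 + 156*(-6) - 19*(-6)) = 1/(361 - 936 + 114) = 1/(-461) = -1/461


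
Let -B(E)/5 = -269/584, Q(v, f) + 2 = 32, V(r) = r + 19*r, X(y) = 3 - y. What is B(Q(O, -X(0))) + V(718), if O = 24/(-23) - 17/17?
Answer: 8387585/584 ≈ 14362.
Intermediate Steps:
O = -47/23 (O = 24*(-1/23) - 17*1/17 = -24/23 - 1 = -47/23 ≈ -2.0435)
V(r) = 20*r
Q(v, f) = 30 (Q(v, f) = -2 + 32 = 30)
B(E) = 1345/584 (B(E) = -(-1345)/584 = -5*(-269/584) = 1345/584)
B(Q(O, -X(0))) + V(718) = 1345/584 + 20*718 = 1345/584 + 14360 = 8387585/584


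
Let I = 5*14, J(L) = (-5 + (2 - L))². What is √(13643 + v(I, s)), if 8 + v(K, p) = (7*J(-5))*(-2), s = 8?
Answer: √13579 ≈ 116.53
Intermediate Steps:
J(L) = (-3 - L)²
I = 70
v(K, p) = -64 (v(K, p) = -8 + (7*(3 - 5)²)*(-2) = -8 + (7*(-2)²)*(-2) = -8 + (7*4)*(-2) = -8 + 28*(-2) = -8 - 56 = -64)
√(13643 + v(I, s)) = √(13643 - 64) = √13579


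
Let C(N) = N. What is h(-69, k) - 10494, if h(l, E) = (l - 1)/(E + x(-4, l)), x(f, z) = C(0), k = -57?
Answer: -598088/57 ≈ -10493.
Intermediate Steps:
x(f, z) = 0
h(l, E) = (-1 + l)/E (h(l, E) = (l - 1)/(E + 0) = (-1 + l)/E)
h(-69, k) - 10494 = (-1 - 69)/(-57) - 10494 = -1/57*(-70) - 10494 = 70/57 - 10494 = -598088/57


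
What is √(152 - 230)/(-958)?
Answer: -I*√78/958 ≈ -0.009219*I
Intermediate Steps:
√(152 - 230)/(-958) = √(-78)*(-1/958) = (I*√78)*(-1/958) = -I*√78/958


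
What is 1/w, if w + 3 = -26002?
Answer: -1/26005 ≈ -3.8454e-5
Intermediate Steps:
w = -26005 (w = -3 - 26002 = -26005)
1/w = 1/(-26005) = -1/26005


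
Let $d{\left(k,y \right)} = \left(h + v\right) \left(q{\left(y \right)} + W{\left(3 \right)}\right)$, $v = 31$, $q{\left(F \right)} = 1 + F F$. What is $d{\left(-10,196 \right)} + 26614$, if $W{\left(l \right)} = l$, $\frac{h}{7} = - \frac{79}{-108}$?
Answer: $\frac{38187683}{27} \approx 1.4144 \cdot 10^{6}$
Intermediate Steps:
$q{\left(F \right)} = 1 + F^{2}$
$h = \frac{553}{108}$ ($h = 7 \left(- \frac{79}{-108}\right) = 7 \left(\left(-79\right) \left(- \frac{1}{108}\right)\right) = 7 \cdot \frac{79}{108} = \frac{553}{108} \approx 5.1204$)
$d{\left(k,y \right)} = \frac{3901}{27} + \frac{3901 y^{2}}{108}$ ($d{\left(k,y \right)} = \left(\frac{553}{108} + 31\right) \left(\left(1 + y^{2}\right) + 3\right) = \frac{3901 \left(4 + y^{2}\right)}{108} = \frac{3901}{27} + \frac{3901 y^{2}}{108}$)
$d{\left(-10,196 \right)} + 26614 = \left(\frac{3901}{27} + \frac{3901 \cdot 196^{2}}{108}\right) + 26614 = \left(\frac{3901}{27} + \frac{3901}{108} \cdot 38416\right) + 26614 = \left(\frac{3901}{27} + \frac{37465204}{27}\right) + 26614 = \frac{37469105}{27} + 26614 = \frac{38187683}{27}$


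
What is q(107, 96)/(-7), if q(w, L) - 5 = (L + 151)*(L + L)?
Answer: -47429/7 ≈ -6775.6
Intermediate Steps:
q(w, L) = 5 + 2*L*(151 + L) (q(w, L) = 5 + (L + 151)*(L + L) = 5 + (151 + L)*(2*L) = 5 + 2*L*(151 + L))
q(107, 96)/(-7) = (5 + 2*96² + 302*96)/(-7) = (5 + 2*9216 + 28992)*(-⅐) = (5 + 18432 + 28992)*(-⅐) = 47429*(-⅐) = -47429/7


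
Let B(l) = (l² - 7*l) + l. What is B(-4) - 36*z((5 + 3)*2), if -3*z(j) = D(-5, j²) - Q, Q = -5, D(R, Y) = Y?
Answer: 3172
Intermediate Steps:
B(l) = l² - 6*l
z(j) = -5/3 - j²/3 (z(j) = -(j² - 1*(-5))/3 = -(j² + 5)/3 = -(5 + j²)/3 = -5/3 - j²/3)
B(-4) - 36*z((5 + 3)*2) = -4*(-6 - 4) - 36*(-5/3 - 4*(5 + 3)²/3) = -4*(-10) - 36*(-5/3 - (8*2)²/3) = 40 - 36*(-5/3 - ⅓*16²) = 40 - 36*(-5/3 - ⅓*256) = 40 - 36*(-5/3 - 256/3) = 40 - 36*(-87) = 40 + 3132 = 3172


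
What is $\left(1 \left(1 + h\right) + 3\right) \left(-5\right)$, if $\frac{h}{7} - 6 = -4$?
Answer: $-90$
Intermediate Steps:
$h = 14$ ($h = 42 + 7 \left(-4\right) = 42 - 28 = 14$)
$\left(1 \left(1 + h\right) + 3\right) \left(-5\right) = \left(1 \left(1 + 14\right) + 3\right) \left(-5\right) = \left(1 \cdot 15 + 3\right) \left(-5\right) = \left(15 + 3\right) \left(-5\right) = 18 \left(-5\right) = -90$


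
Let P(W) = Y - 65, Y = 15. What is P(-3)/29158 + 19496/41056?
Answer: 35400723/74819428 ≈ 0.47315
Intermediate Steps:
P(W) = -50 (P(W) = 15 - 65 = -50)
P(-3)/29158 + 19496/41056 = -50/29158 + 19496/41056 = -50*1/29158 + 19496*(1/41056) = -25/14579 + 2437/5132 = 35400723/74819428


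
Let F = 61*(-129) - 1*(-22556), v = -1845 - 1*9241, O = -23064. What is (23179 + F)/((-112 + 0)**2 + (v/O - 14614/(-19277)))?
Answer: 8417701315224/2788836235075 ≈ 3.0184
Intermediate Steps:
v = -11086 (v = -1845 - 9241 = -11086)
F = 14687 (F = -7869 + 22556 = 14687)
(23179 + F)/((-112 + 0)**2 + (v/O - 14614/(-19277))) = (23179 + 14687)/((-112 + 0)**2 + (-11086/(-23064) - 14614/(-19277))) = 37866/((-112)**2 + (-11086*(-1/23064) - 14614*(-1/19277))) = 37866/(12544 + (5543/11532 + 14614/19277)) = 37866/(12544 + 275381059/222302364) = 37866/(2788836235075/222302364) = 37866*(222302364/2788836235075) = 8417701315224/2788836235075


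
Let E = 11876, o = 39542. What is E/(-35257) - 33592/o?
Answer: -48645704/41003891 ≈ -1.1864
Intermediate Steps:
E/(-35257) - 33592/o = 11876/(-35257) - 33592/39542 = 11876*(-1/35257) - 33592*1/39542 = -11876/35257 - 988/1163 = -48645704/41003891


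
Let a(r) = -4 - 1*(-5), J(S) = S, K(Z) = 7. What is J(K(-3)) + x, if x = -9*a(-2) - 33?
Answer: -35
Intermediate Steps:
a(r) = 1 (a(r) = -4 + 5 = 1)
x = -42 (x = -9*1 - 33 = -9 - 33 = -42)
J(K(-3)) + x = 7 - 42 = -35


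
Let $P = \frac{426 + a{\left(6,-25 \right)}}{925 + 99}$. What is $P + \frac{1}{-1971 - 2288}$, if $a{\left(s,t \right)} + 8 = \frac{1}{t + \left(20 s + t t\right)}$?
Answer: $\frac{1281055619}{3140075520} \approx 0.40797$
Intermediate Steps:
$a{\left(s,t \right)} = -8 + \frac{1}{t + t^{2} + 20 s}$ ($a{\left(s,t \right)} = -8 + \frac{1}{t + \left(20 s + t t\right)} = -8 + \frac{1}{t + \left(20 s + t^{2}\right)} = -8 + \frac{1}{t + \left(t^{2} + 20 s\right)} = -8 + \frac{1}{t + t^{2} + 20 s}$)
$P = \frac{300961}{737280}$ ($P = \frac{426 + \frac{1 - 960 - -200 - 8 \left(-25\right)^{2}}{-25 + \left(-25\right)^{2} + 20 \cdot 6}}{925 + 99} = \frac{426 + \frac{1 - 960 + 200 - 5000}{-25 + 625 + 120}}{1024} = \left(426 + \frac{1 - 960 + 200 - 5000}{720}\right) \frac{1}{1024} = \left(426 + \frac{1}{720} \left(-5759\right)\right) \frac{1}{1024} = \left(426 - \frac{5759}{720}\right) \frac{1}{1024} = \frac{300961}{720} \cdot \frac{1}{1024} = \frac{300961}{737280} \approx 0.4082$)
$P + \frac{1}{-1971 - 2288} = \frac{300961}{737280} + \frac{1}{-1971 - 2288} = \frac{300961}{737280} + \frac{1}{-4259} = \frac{300961}{737280} - \frac{1}{4259} = \frac{1281055619}{3140075520}$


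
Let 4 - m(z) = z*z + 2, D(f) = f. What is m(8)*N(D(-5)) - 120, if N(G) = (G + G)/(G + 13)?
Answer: -85/2 ≈ -42.500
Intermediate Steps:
N(G) = 2*G/(13 + G) (N(G) = (2*G)/(13 + G) = 2*G/(13 + G))
m(z) = 2 - z**2 (m(z) = 4 - (z*z + 2) = 4 - (z**2 + 2) = 4 - (2 + z**2) = 4 + (-2 - z**2) = 2 - z**2)
m(8)*N(D(-5)) - 120 = (2 - 1*8**2)*(2*(-5)/(13 - 5)) - 120 = (2 - 1*64)*(2*(-5)/8) - 120 = (2 - 64)*(2*(-5)*(1/8)) - 120 = -62*(-5/4) - 120 = 155/2 - 120 = -85/2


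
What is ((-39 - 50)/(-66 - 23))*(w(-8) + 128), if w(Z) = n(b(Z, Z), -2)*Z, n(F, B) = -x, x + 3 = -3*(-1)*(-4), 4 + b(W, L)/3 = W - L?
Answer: 8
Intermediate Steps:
b(W, L) = -12 - 3*L + 3*W (b(W, L) = -12 + 3*(W - L) = -12 + (-3*L + 3*W) = -12 - 3*L + 3*W)
x = -15 (x = -3 - 3*(-1)*(-4) = -3 + 3*(-4) = -3 - 12 = -15)
n(F, B) = 15 (n(F, B) = -1*(-15) = 15)
w(Z) = 15*Z
((-39 - 50)/(-66 - 23))*(w(-8) + 128) = ((-39 - 50)/(-66 - 23))*(15*(-8) + 128) = (-89/(-89))*(-120 + 128) = -89*(-1/89)*8 = 1*8 = 8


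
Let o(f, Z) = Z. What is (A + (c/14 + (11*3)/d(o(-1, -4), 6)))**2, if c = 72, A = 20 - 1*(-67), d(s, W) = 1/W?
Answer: 4124961/49 ≈ 84183.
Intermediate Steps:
A = 87 (A = 20 + 67 = 87)
(A + (c/14 + (11*3)/d(o(-1, -4), 6)))**2 = (87 + (72/14 + (11*3)/(1/6)))**2 = (87 + (72*(1/14) + 33/(1/6)))**2 = (87 + (36/7 + 33*6))**2 = (87 + (36/7 + 198))**2 = (87 + 1422/7)**2 = (2031/7)**2 = 4124961/49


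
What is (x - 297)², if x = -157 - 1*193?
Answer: 418609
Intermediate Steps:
x = -350 (x = -157 - 193 = -350)
(x - 297)² = (-350 - 297)² = (-647)² = 418609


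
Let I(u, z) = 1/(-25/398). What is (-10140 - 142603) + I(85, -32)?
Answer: -3818973/25 ≈ -1.5276e+5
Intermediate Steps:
I(u, z) = -398/25 (I(u, z) = 1/(-25*1/398) = 1/(-25/398) = -398/25)
(-10140 - 142603) + I(85, -32) = (-10140 - 142603) - 398/25 = -152743 - 398/25 = -3818973/25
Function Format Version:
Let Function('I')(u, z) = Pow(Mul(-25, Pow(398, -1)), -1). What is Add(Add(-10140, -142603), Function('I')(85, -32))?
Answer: Rational(-3818973, 25) ≈ -1.5276e+5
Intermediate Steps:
Function('I')(u, z) = Rational(-398, 25) (Function('I')(u, z) = Pow(Mul(-25, Rational(1, 398)), -1) = Pow(Rational(-25, 398), -1) = Rational(-398, 25))
Add(Add(-10140, -142603), Function('I')(85, -32)) = Add(Add(-10140, -142603), Rational(-398, 25)) = Add(-152743, Rational(-398, 25)) = Rational(-3818973, 25)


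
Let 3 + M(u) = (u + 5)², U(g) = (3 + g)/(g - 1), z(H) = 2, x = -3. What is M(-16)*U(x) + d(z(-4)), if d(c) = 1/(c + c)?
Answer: ¼ ≈ 0.25000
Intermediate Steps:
U(g) = (3 + g)/(-1 + g)
M(u) = -3 + (5 + u)² (M(u) = -3 + (u + 5)² = -3 + (5 + u)²)
d(c) = 1/(2*c)
M(-16)*U(x) + d(z(-4)) = (-3 + (5 - 16)²)*((3 - 3)/(-1 - 3)) + (½)/2 = (-3 + (-11)²)*(0/(-4)) + (½)*(½) = (-3 + 121)*(-¼*0) + ¼ = 118*0 + ¼ = 0 + ¼ = ¼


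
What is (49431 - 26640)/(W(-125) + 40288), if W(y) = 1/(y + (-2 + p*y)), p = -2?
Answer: 2803293/4955425 ≈ 0.56570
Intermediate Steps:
W(y) = 1/(-2 - y) (W(y) = 1/(y + (-2 - 2*y)) = 1/(-2 - y))
(49431 - 26640)/(W(-125) + 40288) = (49431 - 26640)/(-1/(2 - 125) + 40288) = 22791/(-1/(-123) + 40288) = 22791/(-1*(-1/123) + 40288) = 22791/(1/123 + 40288) = 22791/(4955425/123) = 22791*(123/4955425) = 2803293/4955425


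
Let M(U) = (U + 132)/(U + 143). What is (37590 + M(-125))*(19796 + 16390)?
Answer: 4080737437/3 ≈ 1.3602e+9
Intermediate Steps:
M(U) = (132 + U)/(143 + U)
(37590 + M(-125))*(19796 + 16390) = (37590 + (132 - 125)/(143 - 125))*(19796 + 16390) = (37590 + 7/18)*36186 = (676627/18)*36186 = 4080737437/3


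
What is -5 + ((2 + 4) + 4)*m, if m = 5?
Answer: 45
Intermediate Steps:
-5 + ((2 + 4) + 4)*m = -5 + ((2 + 4) + 4)*5 = -5 + (6 + 4)*5 = -5 + 10*5 = -5 + 50 = 45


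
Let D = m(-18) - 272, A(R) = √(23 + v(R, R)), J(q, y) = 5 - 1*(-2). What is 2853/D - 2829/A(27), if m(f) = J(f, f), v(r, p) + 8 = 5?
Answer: -2853/265 - 2829*√5/10 ≈ -643.35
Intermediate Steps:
v(r, p) = -3 (v(r, p) = -8 + 5 = -3)
J(q, y) = 7 (J(q, y) = 5 + 2 = 7)
m(f) = 7
A(R) = 2*√5 (A(R) = √(23 - 3) = √20 = 2*√5)
D = -265 (D = 7 - 272 = -265)
2853/D - 2829/A(27) = 2853/(-265) - 2829*√5/10 = 2853*(-1/265) - 2829*√5/10 = -2853/265 - 2829*√5/10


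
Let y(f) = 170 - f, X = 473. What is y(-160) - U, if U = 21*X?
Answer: -9603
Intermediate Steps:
U = 9933 (U = 21*473 = 9933)
y(-160) - U = (170 - 1*(-160)) - 1*9933 = (170 + 160) - 9933 = 330 - 9933 = -9603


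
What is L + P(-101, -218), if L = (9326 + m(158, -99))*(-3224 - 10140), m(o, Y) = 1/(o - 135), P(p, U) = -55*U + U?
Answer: -2866293880/23 ≈ -1.2462e+8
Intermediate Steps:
P(p, U) = -54*U
m(o, Y) = 1/(-135 + o)
L = -2866564636/23 (L = (9326 + 1/(-135 + 158))*(-3224 - 10140) = (9326 + 1/23)*(-13364) = (214499/23)*(-13364) = -2866564636/23 ≈ -1.2463e+8)
L + P(-101, -218) = -2866564636/23 - 54*(-218) = -2866564636/23 + 11772 = -2866293880/23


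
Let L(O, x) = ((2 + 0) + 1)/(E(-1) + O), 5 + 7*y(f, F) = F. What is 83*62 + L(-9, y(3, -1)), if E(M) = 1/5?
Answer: 226409/44 ≈ 5145.7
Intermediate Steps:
y(f, F) = -5/7 + F/7
E(M) = ⅕
L(O, x) = 3/(⅕ + O) (L(O, x) = ((2 + 0) + 1)/(⅕ + O) = (2 + 1)/(⅕ + O) = 3/(⅕ + O))
83*62 + L(-9, y(3, -1)) = 83*62 + 15/(1 + 5*(-9)) = 5146 + 15/(1 - 45) = 5146 + 15/(-44) = 5146 + 15*(-1/44) = 5146 - 15/44 = 226409/44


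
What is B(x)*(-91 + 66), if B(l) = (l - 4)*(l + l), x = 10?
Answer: -3000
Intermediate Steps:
B(l) = 2*l*(-4 + l) (B(l) = (-4 + l)*(2*l) = 2*l*(-4 + l))
B(x)*(-91 + 66) = (2*10*(-4 + 10))*(-91 + 66) = (2*10*6)*(-25) = 120*(-25) = -3000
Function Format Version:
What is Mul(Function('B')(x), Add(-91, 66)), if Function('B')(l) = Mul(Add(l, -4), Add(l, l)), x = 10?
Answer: -3000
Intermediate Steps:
Function('B')(l) = Mul(2, l, Add(-4, l)) (Function('B')(l) = Mul(Add(-4, l), Mul(2, l)) = Mul(2, l, Add(-4, l)))
Mul(Function('B')(x), Add(-91, 66)) = Mul(Mul(2, 10, Add(-4, 10)), Add(-91, 66)) = Mul(Mul(2, 10, 6), -25) = Mul(120, -25) = -3000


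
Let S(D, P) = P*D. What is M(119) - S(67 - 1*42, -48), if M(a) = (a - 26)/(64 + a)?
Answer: 73231/61 ≈ 1200.5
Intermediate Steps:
M(a) = (-26 + a)/(64 + a)
S(D, P) = D*P
M(119) - S(67 - 1*42, -48) = (-26 + 119)/(64 + 119) - (67 - 1*42)*(-48) = 93/183 - (67 - 42)*(-48) = (1/183)*93 - 25*(-48) = 31/61 - 1*(-1200) = 31/61 + 1200 = 73231/61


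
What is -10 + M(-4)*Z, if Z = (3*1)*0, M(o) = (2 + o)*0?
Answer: -10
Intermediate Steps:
M(o) = 0
Z = 0 (Z = 3*0 = 0)
-10 + M(-4)*Z = -10 + 0*0 = -10 + 0 = -10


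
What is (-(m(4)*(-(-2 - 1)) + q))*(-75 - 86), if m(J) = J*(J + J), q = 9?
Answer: 16905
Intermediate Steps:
m(J) = 2*J² (m(J) = J*(2*J) = 2*J²)
(-(m(4)*(-(-2 - 1)) + q))*(-75 - 86) = (-((2*4²)*(-(-2 - 1)) + 9))*(-75 - 86) = -((2*16)*(-1*(-3)) + 9)*(-161) = -(32*3 + 9)*(-161) = -(96 + 9)*(-161) = -1*105*(-161) = -105*(-161) = 16905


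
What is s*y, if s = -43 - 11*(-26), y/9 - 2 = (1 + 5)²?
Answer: 83106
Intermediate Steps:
y = 342 (y = 18 + 9*(1 + 5)² = 18 + 9*6² = 18 + 9*36 = 18 + 324 = 342)
s = 243 (s = -43 + 286 = 243)
s*y = 243*342 = 83106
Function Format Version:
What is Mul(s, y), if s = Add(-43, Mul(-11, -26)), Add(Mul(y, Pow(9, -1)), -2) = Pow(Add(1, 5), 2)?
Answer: 83106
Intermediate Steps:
y = 342 (y = Add(18, Mul(9, Pow(Add(1, 5), 2))) = Add(18, Mul(9, Pow(6, 2))) = Add(18, Mul(9, 36)) = Add(18, 324) = 342)
s = 243 (s = Add(-43, 286) = 243)
Mul(s, y) = Mul(243, 342) = 83106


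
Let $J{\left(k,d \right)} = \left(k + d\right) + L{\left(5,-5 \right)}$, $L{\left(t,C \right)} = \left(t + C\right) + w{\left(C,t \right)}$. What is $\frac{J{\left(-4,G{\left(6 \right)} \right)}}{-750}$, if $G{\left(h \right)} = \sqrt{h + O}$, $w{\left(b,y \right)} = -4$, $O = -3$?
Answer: $\frac{4}{375} - \frac{\sqrt{3}}{750} \approx 0.0083573$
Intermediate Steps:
$L{\left(t,C \right)} = -4 + C + t$ ($L{\left(t,C \right)} = \left(t + C\right) - 4 = \left(C + t\right) - 4 = -4 + C + t$)
$G{\left(h \right)} = \sqrt{-3 + h}$ ($G{\left(h \right)} = \sqrt{h - 3} = \sqrt{-3 + h}$)
$J{\left(k,d \right)} = -4 + d + k$ ($J{\left(k,d \right)} = \left(k + d\right) - 4 = \left(d + k\right) - 4 = -4 + d + k$)
$\frac{J{\left(-4,G{\left(6 \right)} \right)}}{-750} = \frac{-4 + \sqrt{-3 + 6} - 4}{-750} = \left(-4 + \sqrt{3} - 4\right) \left(- \frac{1}{750}\right) = \left(-8 + \sqrt{3}\right) \left(- \frac{1}{750}\right) = \frac{4}{375} - \frac{\sqrt{3}}{750}$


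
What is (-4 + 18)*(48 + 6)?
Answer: 756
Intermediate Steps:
(-4 + 18)*(48 + 6) = 14*54 = 756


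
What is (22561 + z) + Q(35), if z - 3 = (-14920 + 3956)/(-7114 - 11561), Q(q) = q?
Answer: 422047289/18675 ≈ 22600.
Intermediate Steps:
z = 66989/18675 (z = 3 + (-14920 + 3956)/(-7114 - 11561) = 3 - 10964/(-18675) = 3 - 10964*(-1/18675) = 3 + 10964/18675 = 66989/18675 ≈ 3.5871)
(22561 + z) + Q(35) = (22561 + 66989/18675) + 35 = 421393664/18675 + 35 = 422047289/18675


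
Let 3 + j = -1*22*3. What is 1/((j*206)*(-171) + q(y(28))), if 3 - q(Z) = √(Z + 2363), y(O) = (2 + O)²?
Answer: 186969/454446290242 + √3263/5907801773146 ≈ 4.1143e-7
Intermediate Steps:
j = -69 (j = -3 - 1*22*3 = -3 - 22*3 = -3 - 66 = -69)
q(Z) = 3 - √(2363 + Z) (q(Z) = 3 - √(Z + 2363) = 3 - √(2363 + Z))
1/((j*206)*(-171) + q(y(28))) = 1/(-69*206*(-171) + (3 - √(2363 + (2 + 28)²))) = 1/(-14214*(-171) + (3 - √(2363 + 30²))) = 1/(2430594 + (3 - √(2363 + 900))) = 1/(2430594 + (3 - √3263)) = 1/(2430597 - √3263)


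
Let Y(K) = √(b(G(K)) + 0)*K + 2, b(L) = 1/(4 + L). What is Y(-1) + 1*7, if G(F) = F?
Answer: 9 - √3/3 ≈ 8.4227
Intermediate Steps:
Y(K) = 2 + K*√(1/(4 + K)) (Y(K) = √(1/(4 + K) + 0)*K + 2 = √(1/(4 + K))*K + 2 = K*√(1/(4 + K)) + 2 = 2 + K*√(1/(4 + K)))
Y(-1) + 1*7 = (2 - √(1/(4 - 1))) + 1*7 = (2 - √(1/3)) + 7 = (2 - √(⅓)) + 7 = (2 - √3/3) + 7 = 9 - √3/3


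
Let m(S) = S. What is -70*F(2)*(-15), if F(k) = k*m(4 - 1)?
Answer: 6300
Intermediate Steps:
F(k) = 3*k (F(k) = k*(4 - 1) = k*3 = 3*k)
-70*F(2)*(-15) = -210*2*(-15) = -70*6*(-15) = -420*(-15) = 6300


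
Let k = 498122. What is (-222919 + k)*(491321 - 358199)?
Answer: 36635573766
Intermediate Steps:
(-222919 + k)*(491321 - 358199) = (-222919 + 498122)*(491321 - 358199) = 275203*133122 = 36635573766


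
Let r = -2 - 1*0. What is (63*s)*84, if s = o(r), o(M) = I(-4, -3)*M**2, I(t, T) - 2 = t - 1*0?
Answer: -42336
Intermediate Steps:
r = -2 (r = -2 + 0 = -2)
I(t, T) = 2 + t (I(t, T) = 2 + (t - 1*0) = 2 + (t + 0) = 2 + t)
o(M) = -2*M**2 (o(M) = (2 - 4)*M**2 = -2*M**2)
s = -8 (s = -2*(-2)**2 = -2*4 = -8)
(63*s)*84 = (63*(-8))*84 = -504*84 = -42336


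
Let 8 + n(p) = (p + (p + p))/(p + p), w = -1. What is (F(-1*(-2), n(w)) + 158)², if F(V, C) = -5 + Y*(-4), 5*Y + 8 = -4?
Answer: 660969/25 ≈ 26439.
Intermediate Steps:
Y = -12/5 (Y = -8/5 + (⅕)*(-4) = -8/5 - ⅘ = -12/5 ≈ -2.4000)
n(p) = -13/2 (n(p) = -8 + (p + (p + p))/(p + p) = -8 + (p + 2*p)/((2*p)) = -8 + (3*p)*(1/(2*p)) = -8 + 3/2 = -13/2)
F(V, C) = 23/5 (F(V, C) = -5 - 12/5*(-4) = -5 + 48/5 = 23/5)
(F(-1*(-2), n(w)) + 158)² = (23/5 + 158)² = (813/5)² = 660969/25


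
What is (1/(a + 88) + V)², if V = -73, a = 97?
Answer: 182358016/34225 ≈ 5328.2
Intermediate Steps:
(1/(a + 88) + V)² = (1/(97 + 88) - 73)² = (1/185 - 73)² = (-13504/185)² = 182358016/34225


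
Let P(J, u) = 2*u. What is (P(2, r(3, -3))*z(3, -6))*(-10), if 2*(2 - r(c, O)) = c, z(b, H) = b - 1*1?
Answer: -20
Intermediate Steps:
z(b, H) = -1 + b (z(b, H) = b - 1 = -1 + b)
r(c, O) = 2 - c/2
(P(2, r(3, -3))*z(3, -6))*(-10) = ((2*(2 - ½*3))*(-1 + 3))*(-10) = ((2*(2 - 3/2))*2)*(-10) = ((2*(½))*2)*(-10) = (1*2)*(-10) = 2*(-10) = -20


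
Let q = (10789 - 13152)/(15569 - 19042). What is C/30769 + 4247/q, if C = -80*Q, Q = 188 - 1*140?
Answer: 453828476119/72707147 ≈ 6241.9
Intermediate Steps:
Q = 48 (Q = 188 - 140 = 48)
q = 2363/3473 (q = -2363/(-3473) = -2363*(-1/3473) = 2363/3473 ≈ 0.68039)
C = -3840 (C = -80*48 = -3840)
C/30769 + 4247/q = -3840/30769 + 4247/(2363/3473) = -3840*1/30769 + 4247*(3473/2363) = -3840/30769 + 14749831/2363 = 453828476119/72707147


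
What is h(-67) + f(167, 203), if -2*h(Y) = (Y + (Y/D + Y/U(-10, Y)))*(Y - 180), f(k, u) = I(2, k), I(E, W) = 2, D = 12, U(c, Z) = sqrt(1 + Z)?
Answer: -215089/24 + 16549*I*sqrt(66)/132 ≈ -8962.0 + 1018.5*I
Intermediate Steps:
f(k, u) = 2
h(Y) = -(-180 + Y)*(13*Y/12 + Y/sqrt(1 + Y))/2 (h(Y) = -(Y + (Y/12 + Y/(sqrt(1 + Y))))*(Y - 180)/2 = -(Y + (Y*(1/12) + Y/sqrt(1 + Y)))*(-180 + Y)/2 = -(Y + (Y/12 + Y/sqrt(1 + Y)))*(-180 + Y)/2 = -(13*Y/12 + Y/sqrt(1 + Y))*(-180 + Y)/2 = -(-180 + Y)*(13*Y/12 + Y/sqrt(1 + Y))/2)
h(-67) + f(167, 203) = -1/24*(-67)*(-180 - 67)*(12 + 13*sqrt(1 - 67))/sqrt(1 - 67) + 2 = -1/24*(-67)*(-247)*(12 + 13*sqrt(-66))/sqrt(-66) + 2 = -1/24*(-67)*(-I*sqrt(66)/66)*(-247)*(12 + 13*(I*sqrt(66))) + 2 = -1/24*(-67)*(-I*sqrt(66)/66)*(-247)*(12 + 13*I*sqrt(66)) + 2 = 16549*I*sqrt(66)*(12 + 13*I*sqrt(66))/1584 + 2 = 2 + 16549*I*sqrt(66)*(12 + 13*I*sqrt(66))/1584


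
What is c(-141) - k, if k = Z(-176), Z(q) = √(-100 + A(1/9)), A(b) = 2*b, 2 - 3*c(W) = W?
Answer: 143/3 - I*√898/3 ≈ 47.667 - 9.9889*I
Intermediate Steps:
c(W) = ⅔ - W/3
Z(q) = I*√898/3 (Z(q) = √(-100 + 2/9) = √(-898/9) = I*√898/3)
k = I*√898/3 ≈ 9.9889*I
c(-141) - k = (⅔ - ⅓*(-141)) - I*√898/3 = (⅔ + 47) - I*√898/3 = 143/3 - I*√898/3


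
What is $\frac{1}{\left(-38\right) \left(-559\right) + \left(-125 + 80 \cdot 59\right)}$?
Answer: $\frac{1}{25837} \approx 3.8704 \cdot 10^{-5}$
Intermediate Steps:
$\frac{1}{\left(-38\right) \left(-559\right) + \left(-125 + 80 \cdot 59\right)} = \frac{1}{21242 + \left(-125 + 4720\right)} = \frac{1}{21242 + 4595} = \frac{1}{25837}$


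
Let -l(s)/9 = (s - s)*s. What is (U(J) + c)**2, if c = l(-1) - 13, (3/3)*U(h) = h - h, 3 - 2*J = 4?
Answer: 169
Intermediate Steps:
J = -1/2 (J = 3/2 - 1/2*4 = 3/2 - 2 = -1/2 ≈ -0.50000)
l(s) = 0 (l(s) = -9*(s - s)*s = -0*s = -9*0 = 0)
U(h) = 0 (U(h) = h - h = 0)
c = -13 (c = 0 - 13 = -13)
(U(J) + c)**2 = (0 - 13)**2 = (-13)**2 = 169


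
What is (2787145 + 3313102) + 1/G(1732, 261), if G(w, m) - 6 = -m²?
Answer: 415518324404/68115 ≈ 6.1002e+6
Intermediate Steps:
G(w, m) = 6 - m²
(2787145 + 3313102) + 1/G(1732, 261) = (2787145 + 3313102) + 1/(6 - 1*261²) = 6100247 + 1/(6 - 1*68121) = 6100247 + 1/(6 - 68121) = 6100247 + 1/(-68115) = 6100247 - 1/68115 = 415518324404/68115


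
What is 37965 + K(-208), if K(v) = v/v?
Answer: 37966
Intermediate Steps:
K(v) = 1
37965 + K(-208) = 37965 + 1 = 37966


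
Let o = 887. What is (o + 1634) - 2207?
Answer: 314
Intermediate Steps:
(o + 1634) - 2207 = (887 + 1634) - 2207 = 2521 - 2207 = 314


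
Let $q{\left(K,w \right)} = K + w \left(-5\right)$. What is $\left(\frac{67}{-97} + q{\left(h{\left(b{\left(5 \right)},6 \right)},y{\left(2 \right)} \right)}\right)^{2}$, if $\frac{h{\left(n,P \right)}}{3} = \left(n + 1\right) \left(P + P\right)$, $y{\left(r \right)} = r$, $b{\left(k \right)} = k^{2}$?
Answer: $\frac{8055960025}{9409} \approx 8.562 \cdot 10^{5}$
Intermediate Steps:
$h{\left(n,P \right)} = 6 P \left(1 + n\right)$ ($h{\left(n,P \right)} = 3 \left(n + 1\right) \left(P + P\right) = 3 \left(1 + n\right) 2 P = 3 \cdot 2 P \left(1 + n\right) = 6 P \left(1 + n\right)$)
$q{\left(K,w \right)} = K - 5 w$
$\left(\frac{67}{-97} + q{\left(h{\left(b{\left(5 \right)},6 \right)},y{\left(2 \right)} \right)}\right)^{2} = \left(\frac{67}{-97} + \left(6 \cdot 6 \left(1 + 5^{2}\right) - 10\right)\right)^{2} = \left(67 \left(- \frac{1}{97}\right) - \left(10 - 36 \left(1 + 25\right)\right)\right)^{2} = \left(- \frac{67}{97} - \left(10 - 936\right)\right)^{2} = \left(- \frac{67}{97} + \left(936 - 10\right)\right)^{2} = \left(- \frac{67}{97} + 926\right)^{2} = \left(\frac{89755}{97}\right)^{2} = \frac{8055960025}{9409}$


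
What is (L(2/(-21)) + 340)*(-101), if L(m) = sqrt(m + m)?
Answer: -34340 - 202*I*sqrt(21)/21 ≈ -34340.0 - 44.08*I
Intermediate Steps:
L(m) = sqrt(2)*sqrt(m) (L(m) = sqrt(2*m) = sqrt(2)*sqrt(m))
(L(2/(-21)) + 340)*(-101) = (sqrt(2)*sqrt(2/(-21)) + 340)*(-101) = (sqrt(2)*sqrt(2*(-1/21)) + 340)*(-101) = (sqrt(2)*sqrt(-2/21) + 340)*(-101) = (sqrt(2)*(I*sqrt(42)/21) + 340)*(-101) = (2*I*sqrt(21)/21 + 340)*(-101) = (340 + 2*I*sqrt(21)/21)*(-101) = -34340 - 202*I*sqrt(21)/21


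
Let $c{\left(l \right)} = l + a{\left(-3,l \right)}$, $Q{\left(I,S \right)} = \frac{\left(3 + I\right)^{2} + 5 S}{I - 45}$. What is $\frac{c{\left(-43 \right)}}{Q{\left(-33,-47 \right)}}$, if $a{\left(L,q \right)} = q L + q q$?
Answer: $- \frac{30186}{133} \approx -226.96$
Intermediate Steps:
$a{\left(L,q \right)} = q^{2} + L q$ ($a{\left(L,q \right)} = L q + q^{2} = q^{2} + L q$)
$Q{\left(I,S \right)} = \frac{\left(3 + I\right)^{2} + 5 S}{-45 + I}$
$c{\left(l \right)} = l + l \left(-3 + l\right)$
$\frac{c{\left(-43 \right)}}{Q{\left(-33,-47 \right)}} = \frac{\left(-43\right) \left(-2 - 43\right)}{\frac{1}{-45 - 33} \left(\left(3 - 33\right)^{2} + 5 \left(-47\right)\right)} = \frac{\left(-43\right) \left(-45\right)}{\frac{1}{-78} \left(\left(-30\right)^{2} - 235\right)} = \frac{1935}{\left(- \frac{1}{78}\right) \left(900 - 235\right)} = \frac{1935}{\left(- \frac{1}{78}\right) 665} = \frac{1935}{- \frac{665}{78}} = 1935 \left(- \frac{78}{665}\right) = - \frac{30186}{133}$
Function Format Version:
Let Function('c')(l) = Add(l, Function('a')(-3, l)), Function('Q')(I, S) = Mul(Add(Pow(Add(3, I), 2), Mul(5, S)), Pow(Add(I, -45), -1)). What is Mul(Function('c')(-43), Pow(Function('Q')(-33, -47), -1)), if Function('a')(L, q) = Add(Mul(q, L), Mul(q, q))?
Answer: Rational(-30186, 133) ≈ -226.96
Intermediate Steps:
Function('a')(L, q) = Add(Pow(q, 2), Mul(L, q)) (Function('a')(L, q) = Add(Mul(L, q), Pow(q, 2)) = Add(Pow(q, 2), Mul(L, q)))
Function('Q')(I, S) = Mul(Pow(Add(-45, I), -1), Add(Pow(Add(3, I), 2), Mul(5, S))) (Function('Q')(I, S) = Mul(Add(Pow(Add(3, I), 2), Mul(5, S)), Pow(Add(-45, I), -1)) = Mul(Pow(Add(-45, I), -1), Add(Pow(Add(3, I), 2), Mul(5, S))))
Function('c')(l) = Add(l, Mul(l, Add(-3, l)))
Mul(Function('c')(-43), Pow(Function('Q')(-33, -47), -1)) = Mul(Mul(-43, Add(-2, -43)), Pow(Mul(Pow(Add(-45, -33), -1), Add(Pow(Add(3, -33), 2), Mul(5, -47))), -1)) = Mul(Mul(-43, -45), Pow(Mul(Pow(-78, -1), Add(Pow(-30, 2), -235)), -1)) = Mul(1935, Pow(Mul(Rational(-1, 78), Add(900, -235)), -1)) = Mul(1935, Pow(Mul(Rational(-1, 78), 665), -1)) = Mul(1935, Pow(Rational(-665, 78), -1)) = Mul(1935, Rational(-78, 665)) = Rational(-30186, 133)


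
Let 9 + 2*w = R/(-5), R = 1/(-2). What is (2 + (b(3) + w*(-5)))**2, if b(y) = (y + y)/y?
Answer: 11025/16 ≈ 689.06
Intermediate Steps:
R = -1/2 ≈ -0.50000
w = -89/20 (w = -9/2 + (-1/2/(-5))/2 = -9/2 + (-1/2*(-1/5))/2 = -9/2 + (1/2)*(1/10) = -9/2 + 1/20 = -89/20 ≈ -4.4500)
b(y) = 2 (b(y) = (2*y)/y = 2)
(2 + (b(3) + w*(-5)))**2 = (2 + (2 - 89/20*(-5)))**2 = (2 + (2 + 89/4))**2 = (2 + 97/4)**2 = (105/4)**2 = 11025/16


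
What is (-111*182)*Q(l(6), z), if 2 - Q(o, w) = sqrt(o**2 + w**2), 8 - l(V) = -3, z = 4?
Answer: -40404 + 20202*sqrt(137) ≈ 1.9605e+5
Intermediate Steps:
l(V) = 11 (l(V) = 8 - 1*(-3) = 8 + 3 = 11)
Q(o, w) = 2 - sqrt(o**2 + w**2)
(-111*182)*Q(l(6), z) = (-111*182)*(2 - sqrt(11**2 + 4**2)) = -20202*(2 - sqrt(121 + 16)) = -20202*(2 - sqrt(137)) = -40404 + 20202*sqrt(137)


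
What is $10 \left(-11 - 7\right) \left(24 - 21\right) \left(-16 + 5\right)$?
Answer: $5940$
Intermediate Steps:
$10 \left(-11 - 7\right) \left(24 - 21\right) \left(-16 + 5\right) = 10 \left(-11 - 7\right) 3 \left(-11\right) = 10 \left(-18\right) \left(-33\right) = \left(-180\right) \left(-33\right) = 5940$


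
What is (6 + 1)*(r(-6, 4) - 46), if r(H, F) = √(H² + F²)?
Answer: -322 + 14*√13 ≈ -271.52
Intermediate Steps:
r(H, F) = √(F² + H²)
(6 + 1)*(r(-6, 4) - 46) = (6 + 1)*(√(4² + (-6)²) - 46) = 7*(√(16 + 36) - 46) = 7*(√52 - 46) = 7*(2*√13 - 46) = 7*(-46 + 2*√13) = -322 + 14*√13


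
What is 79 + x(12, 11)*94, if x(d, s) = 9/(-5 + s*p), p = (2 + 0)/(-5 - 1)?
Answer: -242/13 ≈ -18.615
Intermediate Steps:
p = -⅓ (p = 2/(-6) = 2*(-⅙) = -⅓ ≈ -0.33333)
x(d, s) = 9/(-5 - s/3) (x(d, s) = 9/(-5 + s*(-⅓)) = 9/(-5 - s/3))
79 + x(12, 11)*94 = 79 - 27/(15 + 11)*94 = 79 - 27/26*94 = 79 - 1269/13 = -242/13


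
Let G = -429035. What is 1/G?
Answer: -1/429035 ≈ -2.3308e-6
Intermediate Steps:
1/G = 1/(-429035) = -1/429035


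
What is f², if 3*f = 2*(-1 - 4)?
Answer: 100/9 ≈ 11.111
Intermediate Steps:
f = -10/3 (f = (2*(-1 - 4))/3 = (2*(-5))/3 = (⅓)*(-10) = -10/3 ≈ -3.3333)
f² = (-10/3)² = 100/9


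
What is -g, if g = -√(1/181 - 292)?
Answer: I*√9566031/181 ≈ 17.088*I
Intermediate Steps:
g = -I*√9566031/181 (g = -√(1/181 - 292) = -√(-52851/181) = -I*√9566031/181 ≈ -17.088*I)
-g = -(-1)*I*√9566031/181 = I*√9566031/181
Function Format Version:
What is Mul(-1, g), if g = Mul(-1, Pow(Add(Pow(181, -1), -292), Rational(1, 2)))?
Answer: Mul(Rational(1, 181), I, Pow(9566031, Rational(1, 2))) ≈ Mul(17.088, I)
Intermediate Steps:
g = Mul(Rational(-1, 181), I, Pow(9566031, Rational(1, 2))) (g = Mul(-1, Pow(Add(Rational(1, 181), -292), Rational(1, 2))) = Mul(-1, Pow(Rational(-52851, 181), Rational(1, 2))) = Mul(-1, Mul(Rational(1, 181), I, Pow(9566031, Rational(1, 2)))) = Mul(Rational(-1, 181), I, Pow(9566031, Rational(1, 2))) ≈ Mul(-17.088, I))
Mul(-1, g) = Mul(-1, Mul(Rational(-1, 181), I, Pow(9566031, Rational(1, 2)))) = Mul(Rational(1, 181), I, Pow(9566031, Rational(1, 2)))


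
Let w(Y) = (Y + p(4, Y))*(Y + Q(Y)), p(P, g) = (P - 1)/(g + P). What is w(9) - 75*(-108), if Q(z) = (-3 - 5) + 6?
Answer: 106140/13 ≈ 8164.6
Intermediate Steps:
p(P, g) = (-1 + P)/(P + g)
Q(z) = -2 (Q(z) = -8 + 6 = -2)
w(Y) = (-2 + Y)*(Y + 3/(4 + Y)) (w(Y) = (Y + (-1 + 4)/(4 + Y))*(Y - 2) = (Y + 3/(4 + Y))*(-2 + Y) = (-2 + Y)*(Y + 3/(4 + Y)))
w(9) - 75*(-108) = (-6 + 3*9 + 9*(-2 + 9)*(4 + 9))/(4 + 9) - 75*(-108) = (-6 + 27 + 9*7*13)/13 + 8100 = (-6 + 27 + 819)/13 + 8100 = (1/13)*840 + 8100 = 840/13 + 8100 = 106140/13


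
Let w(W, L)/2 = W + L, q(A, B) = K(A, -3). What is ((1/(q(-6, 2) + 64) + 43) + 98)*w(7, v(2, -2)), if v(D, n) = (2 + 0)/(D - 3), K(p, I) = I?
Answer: 86020/61 ≈ 1410.2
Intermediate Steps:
q(A, B) = -3
v(D, n) = 2/(-3 + D)
w(W, L) = 2*L + 2*W (w(W, L) = 2*(W + L) = 2*(L + W) = 2*L + 2*W)
((1/(q(-6, 2) + 64) + 43) + 98)*w(7, v(2, -2)) = ((1/(-3 + 64) + 43) + 98)*(2*(2/(-3 + 2)) + 2*7) = ((1/61 + 43) + 98)*(2*(2/(-1)) + 14) = ((1/61 + 43) + 98)*(2*(2*(-1)) + 14) = (2624/61 + 98)*(2*(-2) + 14) = 8602*(-4 + 14)/61 = (8602/61)*10 = 86020/61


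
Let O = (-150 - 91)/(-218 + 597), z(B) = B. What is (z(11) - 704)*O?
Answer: 167013/379 ≈ 440.67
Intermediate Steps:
O = -241/379 ≈ -0.63588
(z(11) - 704)*O = (11 - 704)*(-241/379) = -693*(-241/379) = 167013/379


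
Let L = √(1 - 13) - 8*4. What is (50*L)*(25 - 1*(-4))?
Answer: -46400 + 2900*I*√3 ≈ -46400.0 + 5022.9*I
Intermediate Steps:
L = -32 + 2*I*√3 (L = √(-12) - 1*32 = 2*I*√3 - 32 = -32 + 2*I*√3 ≈ -32.0 + 3.4641*I)
(50*L)*(25 - 1*(-4)) = (50*(-32 + 2*I*√3))*(25 - 1*(-4)) = (-1600 + 100*I*√3)*(25 + 4) = (-1600 + 100*I*√3)*29 = -46400 + 2900*I*√3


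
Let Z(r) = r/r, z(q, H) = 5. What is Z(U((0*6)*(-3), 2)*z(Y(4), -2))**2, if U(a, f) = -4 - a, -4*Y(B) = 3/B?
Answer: 1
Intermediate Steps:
Y(B) = -3/(4*B)
Z(r) = 1
Z(U((0*6)*(-3), 2)*z(Y(4), -2))**2 = 1**2 = 1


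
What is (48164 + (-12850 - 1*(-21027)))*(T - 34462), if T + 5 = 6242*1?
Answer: -1590224725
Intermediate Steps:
T = 6237 (T = -5 + 6242*1 = -5 + 6242 = 6237)
(48164 + (-12850 - 1*(-21027)))*(T - 34462) = (48164 + (-12850 - 1*(-21027)))*(6237 - 34462) = (48164 + (-12850 + 21027))*(-28225) = (48164 + 8177)*(-28225) = 56341*(-28225) = -1590224725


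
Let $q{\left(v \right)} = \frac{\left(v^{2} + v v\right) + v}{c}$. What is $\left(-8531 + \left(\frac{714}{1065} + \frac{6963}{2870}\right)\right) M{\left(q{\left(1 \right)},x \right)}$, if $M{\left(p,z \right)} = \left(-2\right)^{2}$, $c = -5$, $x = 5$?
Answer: $- \frac{695092354}{20377} \approx -34112.0$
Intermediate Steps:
$q{\left(v \right)} = - \frac{2 v^{2}}{5} - \frac{v}{5}$ ($q{\left(v \right)} = \frac{\left(v^{2} + v v\right) + v}{-5} = \left(\left(v^{2} + v^{2}\right) + v\right) \left(- \frac{1}{5}\right) = \left(2 v^{2} + v\right) \left(- \frac{1}{5}\right) = \left(v + 2 v^{2}\right) \left(- \frac{1}{5}\right) = - \frac{2 v^{2}}{5} - \frac{v}{5}$)
$M{\left(p,z \right)} = 4$
$\left(-8531 + \left(\frac{714}{1065} + \frac{6963}{2870}\right)\right) M{\left(q{\left(1 \right)},x \right)} = \left(-8531 + \left(\frac{714}{1065} + \frac{6963}{2870}\right)\right) 4 = \left(-8531 + \left(714 \cdot \frac{1}{1065} + 6963 \cdot \frac{1}{2870}\right)\right) 4 = \left(-8531 + \left(\frac{238}{355} + \frac{6963}{2870}\right)\right) 4 = \left(-8531 + \frac{126197}{40754}\right) 4 = \left(- \frac{347546177}{40754}\right) 4 = - \frac{695092354}{20377}$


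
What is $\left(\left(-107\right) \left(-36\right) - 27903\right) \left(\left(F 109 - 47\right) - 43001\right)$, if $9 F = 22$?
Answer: $\frac{3086817578}{3} \approx 1.0289 \cdot 10^{9}$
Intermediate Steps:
$F = \frac{22}{9}$ ($F = \frac{1}{9} \cdot 22 = \frac{22}{9} \approx 2.4444$)
$\left(\left(-107\right) \left(-36\right) - 27903\right) \left(\left(F 109 - 47\right) - 43001\right) = \left(\left(-107\right) \left(-36\right) - 27903\right) \left(\left(\frac{22}{9} \cdot 109 - 47\right) - 43001\right) = \left(3852 - 27903\right) \left(\left(\frac{2398}{9} - 47\right) - 43001\right) = - 24051 \left(\frac{1975}{9} - 43001\right) = \left(-24051\right) \left(- \frac{385034}{9}\right) = \frac{3086817578}{3}$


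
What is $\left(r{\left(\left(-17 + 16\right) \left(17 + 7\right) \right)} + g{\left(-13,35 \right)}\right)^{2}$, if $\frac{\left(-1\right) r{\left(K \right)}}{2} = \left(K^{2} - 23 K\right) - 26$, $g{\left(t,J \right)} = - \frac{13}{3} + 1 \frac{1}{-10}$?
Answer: $\frac{4389460009}{900} \approx 4.8772 \cdot 10^{6}$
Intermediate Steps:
$g{\left(t,J \right)} = - \frac{133}{30}$ ($g{\left(t,J \right)} = \left(-13\right) \frac{1}{3} + 1 \left(- \frac{1}{10}\right) = - \frac{13}{3} - \frac{1}{10} = - \frac{133}{30}$)
$r{\left(K \right)} = 52 - 2 K^{2} + 46 K$ ($r{\left(K \right)} = - 2 \left(\left(K^{2} - 23 K\right) - 26\right) = - 2 \left(-26 + K^{2} - 23 K\right) = 52 - 2 K^{2} + 46 K$)
$\left(r{\left(\left(-17 + 16\right) \left(17 + 7\right) \right)} + g{\left(-13,35 \right)}\right)^{2} = \left(\left(52 - 2 \left(\left(-17 + 16\right) \left(17 + 7\right)\right)^{2} + 46 \left(-17 + 16\right) \left(17 + 7\right)\right) - \frac{133}{30}\right)^{2} = \left(\left(52 - 2 \left(\left(-1\right) 24\right)^{2} + 46 \left(\left(-1\right) 24\right)\right) - \frac{133}{30}\right)^{2} = \left(\left(52 - 2 \left(-24\right)^{2} + 46 \left(-24\right)\right) - \frac{133}{30}\right)^{2} = \left(\left(52 - 1152 - 1104\right) - \frac{133}{30}\right)^{2} = \left(-2204 - \frac{133}{30}\right)^{2} = \left(- \frac{66253}{30}\right)^{2} = \frac{4389460009}{900}$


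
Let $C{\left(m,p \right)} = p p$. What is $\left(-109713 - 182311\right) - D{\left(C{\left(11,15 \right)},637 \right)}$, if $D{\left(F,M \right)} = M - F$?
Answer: $-292436$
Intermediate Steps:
$C{\left(m,p \right)} = p^{2}$
$\left(-109713 - 182311\right) - D{\left(C{\left(11,15 \right)},637 \right)} = \left(-109713 - 182311\right) - \left(637 - 15^{2}\right) = \left(-109713 - 182311\right) - \left(637 - 225\right) = -292024 - \left(637 - 225\right) = -292024 - 412 = -292436$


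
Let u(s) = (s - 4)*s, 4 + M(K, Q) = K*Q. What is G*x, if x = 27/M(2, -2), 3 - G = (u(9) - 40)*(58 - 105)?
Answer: -3213/4 ≈ -803.25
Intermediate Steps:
M(K, Q) = -4 + K*Q
u(s) = s*(-4 + s) (u(s) = (-4 + s)*s = s*(-4 + s))
G = 238 (G = 3 - (9*(-4 + 9) - 40)*(58 - 105) = 3 - (9*5 - 40)*(-47) = 3 - (45 - 40)*(-47) = 3 - 5*(-47) = 3 - 1*(-235) = 3 + 235 = 238)
x = -27/8 (x = 27/(-4 + 2*(-2)) = 27/(-4 - 4) = 27/(-8) = 27*(-⅛) = -27/8 ≈ -3.3750)
G*x = 238*(-27/8) = -3213/4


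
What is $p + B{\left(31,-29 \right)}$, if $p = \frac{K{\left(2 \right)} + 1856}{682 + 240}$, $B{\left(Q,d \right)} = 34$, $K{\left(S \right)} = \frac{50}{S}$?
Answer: $\frac{33229}{922} \approx 36.04$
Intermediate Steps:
$p = \frac{1881}{922}$ ($p = \frac{\frac{50}{2} + 1856}{682 + 240} = \frac{50 \cdot \frac{1}{2} + 1856}{922} = \left(25 + 1856\right) \frac{1}{922} = 1881 \cdot \frac{1}{922} = \frac{1881}{922} \approx 2.0401$)
$p + B{\left(31,-29 \right)} = \frac{1881}{922} + 34 = \frac{33229}{922}$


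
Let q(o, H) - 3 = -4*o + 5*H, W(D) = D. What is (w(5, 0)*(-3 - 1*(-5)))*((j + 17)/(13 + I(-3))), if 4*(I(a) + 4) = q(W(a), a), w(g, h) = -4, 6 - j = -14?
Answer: -296/9 ≈ -32.889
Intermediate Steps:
j = 20 (j = 6 - 1*(-14) = 6 + 14 = 20)
q(o, H) = 3 - 4*o + 5*H (q(o, H) = 3 + (-4*o + 5*H) = 3 - 4*o + 5*H)
I(a) = -13/4 + a/4 (I(a) = -4 + (3 - 4*a + 5*a)/4 = -4 + (3 + a)/4 = -4 + (¾ + a/4) = -13/4 + a/4)
(w(5, 0)*(-3 - 1*(-5)))*((j + 17)/(13 + I(-3))) = (-4*(-3 - 1*(-5)))*((20 + 17)/(13 + (-13/4 + (¼)*(-3)))) = (-4*(-3 + 5))*(37/(13 + (-13/4 - ¾))) = (-4*2)*(37/(13 - 4)) = -296/9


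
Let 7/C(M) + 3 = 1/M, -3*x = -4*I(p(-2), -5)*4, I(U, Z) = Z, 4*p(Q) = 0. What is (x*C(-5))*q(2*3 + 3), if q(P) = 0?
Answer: 0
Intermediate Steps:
p(Q) = 0 (p(Q) = (1/4)*0 = 0)
x = -80/3 (x = -(-4*(-5))*4/3 = -20*4/3 = -1/3*80 = -80/3 ≈ -26.667)
C(M) = 7/(-3 + 1/M)
(x*C(-5))*q(2*3 + 3) = -(-560)*(-5)/(3*(-1 + 3*(-5)))*0 = -(-560)*(-5)/(3*(-1 - 15))*0 = -(-560)*(-5)/(3*(-16))*0 = -(-560)*(-5)*(-1)/(3*16)*0 = -80/3*(-35/16)*0 = (175/3)*0 = 0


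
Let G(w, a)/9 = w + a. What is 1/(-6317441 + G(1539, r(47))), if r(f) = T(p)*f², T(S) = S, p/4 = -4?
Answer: -1/6621686 ≈ -1.5102e-7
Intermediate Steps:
p = -16 (p = 4*(-4) = -16)
r(f) = -16*f²
G(w, a) = 9*a + 9*w (G(w, a) = 9*(w + a) = 9*(a + w) = 9*a + 9*w)
1/(-6317441 + G(1539, r(47))) = 1/(-6317441 + (9*(-16*47²) + 9*1539)) = 1/(-6317441 + (9*(-16*2209) + 13851)) = 1/(-6317441 + (9*(-35344) + 13851)) = 1/(-6317441 + (-318096 + 13851)) = 1/(-6317441 - 304245) = 1/(-6621686) = -1/6621686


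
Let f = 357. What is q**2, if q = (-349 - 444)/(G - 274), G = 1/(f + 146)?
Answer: 159104456641/18994628041 ≈ 8.3763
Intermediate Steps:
G = 1/503 (G = 1/(357 + 146) = 1/503 ≈ 0.0019881)
q = 398879/137821 (q = (-349 - 444)/(1/503 - 274) = -793/(-137821/503) = -793*(-503/137821) = 398879/137821 ≈ 2.8942)
q**2 = (398879/137821)**2 = 159104456641/18994628041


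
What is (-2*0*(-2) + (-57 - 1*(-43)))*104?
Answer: -1456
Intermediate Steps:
(-2*0*(-2) + (-57 - 1*(-43)))*104 = (0*(-2) + (-57 + 43))*104 = (0 - 14)*104 = -14*104 = -1456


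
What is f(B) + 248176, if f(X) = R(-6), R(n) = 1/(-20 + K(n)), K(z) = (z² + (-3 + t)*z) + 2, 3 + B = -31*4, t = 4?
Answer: 2978113/12 ≈ 2.4818e+5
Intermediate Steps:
B = -127 (B = -3 - 31*4 = -3 - 124 = -127)
K(z) = 2 + z + z² (K(z) = (z² + (-3 + 4)*z) + 2 = (z² + 1*z) + 2 = (z² + z) + 2 = (z + z²) + 2 = 2 + z + z²)
R(n) = 1/(-18 + n + n²) (R(n) = 1/(-20 + (2 + n + n²)) = 1/(-18 + n + n²))
f(X) = 1/12 (f(X) = 1/(-18 - 6 + (-6)²) = 1/(-18 - 6 + 36) = 1/12)
f(B) + 248176 = 1/12 + 248176 = 2978113/12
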